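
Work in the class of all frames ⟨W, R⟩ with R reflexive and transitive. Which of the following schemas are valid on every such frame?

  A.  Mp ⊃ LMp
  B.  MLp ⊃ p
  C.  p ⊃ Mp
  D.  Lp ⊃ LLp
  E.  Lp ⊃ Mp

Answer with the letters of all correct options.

Reflexive relations are serial.
(A) axiom 5: valid iff R is euclidean. Such an R need not be euclidean — not valid.
(B) MLp ⊃ p (the dual of axiom B) characterises the symmetric frames. Such an R need not be symmetric — not valid.
(C) p ⊃ Mp is the dual of axiom T; it is valid on a frame exactly when R is reflexive. Every such R is reflexive, so valid.
(D) Lp ⊃ LLp is axiom 4; it is valid on a frame exactly when R is transitive. Every such R is transitive, so valid.
(E) Lp ⊃ Mp is axiom D, which corresponds to seriality. Every such R is serial — valid.

C, D, E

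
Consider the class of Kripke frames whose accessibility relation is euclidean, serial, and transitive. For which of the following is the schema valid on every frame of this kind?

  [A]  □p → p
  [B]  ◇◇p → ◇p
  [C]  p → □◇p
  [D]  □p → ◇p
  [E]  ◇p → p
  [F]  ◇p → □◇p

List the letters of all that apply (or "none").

(A) □p → p is axiom T, which corresponds to reflexivity. Such an R need not be reflexive — not valid.
(B) ◇◇p → ◇p is the dual of axiom 4; it is valid on a frame exactly when R is transitive. Every such R is transitive, so valid.
(C) p → □◇p is axiom B; it is valid on a frame exactly when R is symmetric. Such an R need not be symmetric, so not valid.
(D) axiom D: valid iff R is serial. Every such R is serial — valid.
(E) ◇p → p (the converse of T) corresponds to R being a subset of the identity. Such an R need not be a subset of the identity, so not valid.
(F) ◇p → □◇p is axiom 5, which corresponds to the euclidean property. Every such R is euclidean — valid.

B, D, F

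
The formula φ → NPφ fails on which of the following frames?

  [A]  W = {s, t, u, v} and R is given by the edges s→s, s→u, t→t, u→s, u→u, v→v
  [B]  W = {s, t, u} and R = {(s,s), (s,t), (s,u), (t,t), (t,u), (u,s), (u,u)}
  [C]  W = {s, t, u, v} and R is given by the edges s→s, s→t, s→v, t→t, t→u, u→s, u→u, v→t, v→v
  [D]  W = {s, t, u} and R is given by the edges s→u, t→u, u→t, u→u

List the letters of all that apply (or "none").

B, C, D

The schema φ → NPφ is axiom B; it is valid on a frame iff R is symmetric.
(A) R is symmetric (every R-edge is matched by its reverse), so the schema is valid here.
(B) R is not symmetric (s R t but not t R s), so the schema fails here.
(C) R is not symmetric (s R t but not t R s), so the schema fails here.
(D) R is not symmetric (s R u but not u R s), so the schema fails here.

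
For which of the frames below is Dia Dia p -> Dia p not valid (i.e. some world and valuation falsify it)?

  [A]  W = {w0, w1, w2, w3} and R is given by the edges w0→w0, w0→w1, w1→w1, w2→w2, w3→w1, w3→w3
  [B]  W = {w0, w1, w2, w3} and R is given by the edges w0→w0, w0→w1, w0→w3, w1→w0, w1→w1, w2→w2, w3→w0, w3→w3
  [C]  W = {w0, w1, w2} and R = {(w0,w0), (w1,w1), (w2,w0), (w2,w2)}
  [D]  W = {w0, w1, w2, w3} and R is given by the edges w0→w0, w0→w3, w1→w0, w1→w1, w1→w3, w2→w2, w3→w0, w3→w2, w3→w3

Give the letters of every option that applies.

B, D

The schema Dia Dia p -> Dia p is the dual of axiom 4; it is valid on a frame iff R is transitive.
(A) R is transitive (R is closed under composition), so the schema is valid here.
(B) R is not transitive (w1 R w0 and w0 R w3 but not w1 R w3), so the schema fails here.
(C) R is transitive (R is closed under composition), so the schema is valid here.
(D) R is not transitive (w0 R w3 and w3 R w2 but not w0 R w2), so the schema fails here.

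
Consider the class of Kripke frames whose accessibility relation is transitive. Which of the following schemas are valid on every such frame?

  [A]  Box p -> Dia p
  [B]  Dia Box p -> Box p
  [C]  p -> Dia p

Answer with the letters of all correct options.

none

(A) Box p -> Dia p is axiom D, which corresponds to seriality. Such an R need not be serial — not valid.
(B) Dia Box p -> Box p is the dual of axiom 5, which corresponds to the euclidean property. Such an R need not be euclidean — not valid.
(C) p -> Dia p is the dual of axiom T; it is valid on a frame exactly when R is reflexive. Such an R need not be reflexive, so not valid.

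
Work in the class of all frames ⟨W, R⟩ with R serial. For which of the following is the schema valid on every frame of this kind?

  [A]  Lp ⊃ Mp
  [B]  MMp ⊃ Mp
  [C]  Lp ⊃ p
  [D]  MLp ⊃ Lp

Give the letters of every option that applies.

A

(A) Lp ⊃ Mp is axiom D, which corresponds to seriality. Every such R is serial — valid.
(B) MMp ⊃ Mp is the dual of axiom 4; it is valid on a frame exactly when R is transitive. Such an R need not be transitive, so not valid.
(C) Lp ⊃ p (axiom T) characterises the reflexive frames. Such an R need not be reflexive — not valid.
(D) MLp ⊃ Lp is the dual of axiom 5; it is valid on a frame exactly when R is euclidean. Such an R need not be euclidean, so not valid.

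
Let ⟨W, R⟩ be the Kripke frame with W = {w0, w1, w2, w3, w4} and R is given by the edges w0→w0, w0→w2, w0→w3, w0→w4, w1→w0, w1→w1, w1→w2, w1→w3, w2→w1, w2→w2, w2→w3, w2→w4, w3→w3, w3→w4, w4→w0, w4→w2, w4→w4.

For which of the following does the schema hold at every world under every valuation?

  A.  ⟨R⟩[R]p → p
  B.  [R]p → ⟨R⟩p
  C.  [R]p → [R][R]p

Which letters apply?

B

R is not symmetric: w0 R w2 but not w2 R w0.
R is not transitive: w0 R w2 and w2 R w1 but not w0 R w1.
R is serial: every world has an R-successor.
(A) the dual of axiom B: valid iff R is symmetric. R is not symmetric — not valid.
(B) [R]p → ⟨R⟩p is axiom D, which corresponds to seriality. R is serial — valid.
(C) [R]p → [R][R]p (axiom 4) characterises the transitive frames. R is not transitive — not valid.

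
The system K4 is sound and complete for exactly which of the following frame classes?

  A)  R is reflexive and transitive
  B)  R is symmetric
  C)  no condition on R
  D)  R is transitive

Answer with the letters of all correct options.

(A) this class determines S4, not K4.
(B) this class determines KB, not K4.
(C) this class determines K, not K4.
(D) K4 is sound and complete for exactly this class.

D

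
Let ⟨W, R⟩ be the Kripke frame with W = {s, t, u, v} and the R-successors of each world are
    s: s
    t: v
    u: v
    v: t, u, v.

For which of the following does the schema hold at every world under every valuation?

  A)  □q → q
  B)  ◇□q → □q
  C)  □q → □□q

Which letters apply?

none

R is not reflexive: not t R t.
R is not transitive: t R v and v R t but not t R t.
R is not euclidean: v R t and v R u but not t R u.
(A) □q → q is axiom T, which corresponds to reflexivity. R is not reflexive — not valid.
(B) the dual of axiom 5: valid iff R is euclidean. R is not euclidean — not valid.
(C) □q → □□q (axiom 4) characterises the transitive frames. R is not transitive — not valid.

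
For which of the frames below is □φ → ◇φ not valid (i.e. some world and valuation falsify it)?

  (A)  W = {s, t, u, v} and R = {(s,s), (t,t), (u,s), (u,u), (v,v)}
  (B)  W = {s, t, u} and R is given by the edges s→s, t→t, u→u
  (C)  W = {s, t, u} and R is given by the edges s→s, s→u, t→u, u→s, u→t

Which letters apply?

none

The schema □φ → ◇φ is axiom D; it is valid on a frame iff R is serial.
(A) R is serial (every world has an R-successor), so the schema is valid here.
(B) R is serial (every world has an R-successor), so the schema is valid here.
(C) R is serial (every world has an R-successor), so the schema is valid here.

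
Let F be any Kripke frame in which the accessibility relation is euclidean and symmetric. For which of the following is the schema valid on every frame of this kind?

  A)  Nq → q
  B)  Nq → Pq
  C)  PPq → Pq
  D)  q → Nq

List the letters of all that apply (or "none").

A symmetric euclidean relation is transitive (uRv and vRw give vRu by symmetry, then uRw by the euclidean condition, applied at v).
(A) axiom T: valid iff R is reflexive. Such an R need not be reflexive — not valid.
(B) Nq → Pq is axiom D, which corresponds to seriality. Such an R need not be serial — not valid.
(C) PPq → Pq is the dual of axiom 4; it is valid on a frame exactly when R is transitive. Every such R is transitive, so valid.
(D) q → Nq is valid only on frames where every R-edge is a self-loop. Such an R need not be a subset of the identity — not valid.

C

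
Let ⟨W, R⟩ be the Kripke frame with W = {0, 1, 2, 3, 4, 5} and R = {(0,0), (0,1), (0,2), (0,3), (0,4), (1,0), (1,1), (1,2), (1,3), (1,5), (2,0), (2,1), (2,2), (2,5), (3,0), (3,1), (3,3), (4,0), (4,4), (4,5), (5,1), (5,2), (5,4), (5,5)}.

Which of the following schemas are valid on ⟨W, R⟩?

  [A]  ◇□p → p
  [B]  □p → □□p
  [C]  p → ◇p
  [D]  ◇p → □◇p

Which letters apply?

A, C

R is reflexive: each world relates to itself.
R is symmetric: every R-edge is matched by its reverse.
R is not transitive: 0 R 1 and 1 R 5 but not 0 R 5.
R is not euclidean: 0 R 1 and 0 R 4 but not 1 R 4.
(A) the dual of axiom B: valid iff R is symmetric. R is symmetric — valid.
(B) □p → □□p is axiom 4; it is valid on a frame exactly when R is transitive. R is not transitive, so not valid.
(C) p → ◇p is the dual of axiom T, which corresponds to reflexivity. R is reflexive — valid.
(D) ◇p → □◇p is axiom 5, which corresponds to the euclidean property. R is not euclidean — not valid.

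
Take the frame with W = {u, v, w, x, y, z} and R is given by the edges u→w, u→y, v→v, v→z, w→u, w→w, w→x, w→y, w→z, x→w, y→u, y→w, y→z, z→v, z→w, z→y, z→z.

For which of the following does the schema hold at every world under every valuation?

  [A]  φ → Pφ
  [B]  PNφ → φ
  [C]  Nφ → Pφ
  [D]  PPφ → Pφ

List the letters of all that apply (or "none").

R is not reflexive: not u R u.
R is symmetric: every R-edge is matched by its reverse.
R is not transitive: u R w and w R u but not u R u.
R is serial: every world has an R-successor.
(A) the dual of axiom T: valid iff R is reflexive. R is not reflexive — not valid.
(B) PNφ → φ is the dual of axiom B; it is valid on a frame exactly when R is symmetric. R is symmetric, so valid.
(C) Nφ → Pφ (axiom D) characterises the serial frames. R is serial — valid.
(D) PPφ → Pφ is the dual of axiom 4; it is valid on a frame exactly when R is transitive. R is not transitive, so not valid.

B, C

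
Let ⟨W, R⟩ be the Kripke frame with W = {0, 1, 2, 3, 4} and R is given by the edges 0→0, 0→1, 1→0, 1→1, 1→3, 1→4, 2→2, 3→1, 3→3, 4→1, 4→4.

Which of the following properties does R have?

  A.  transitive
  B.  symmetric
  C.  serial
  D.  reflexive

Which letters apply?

B, C, D

(A) not transitive: 0 R 1 and 1 R 3 but not 0 R 3.
(B) symmetric: every R-edge is matched by its reverse.
(C) serial: every world has an R-successor.
(D) reflexive: each world relates to itself.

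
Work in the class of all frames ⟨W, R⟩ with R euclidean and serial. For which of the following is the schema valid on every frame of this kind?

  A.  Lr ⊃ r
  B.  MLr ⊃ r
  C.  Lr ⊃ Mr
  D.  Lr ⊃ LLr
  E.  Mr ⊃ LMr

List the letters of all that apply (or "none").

C, E

(A) Lr ⊃ r is axiom T, which corresponds to reflexivity. Such an R need not be reflexive — not valid.
(B) MLr ⊃ r is the dual of axiom B, which corresponds to symmetry. Such an R need not be symmetric — not valid.
(C) axiom D: valid iff R is serial. Every such R is serial — valid.
(D) Lr ⊃ LLr (axiom 4) characterises the transitive frames. Such an R need not be transitive — not valid.
(E) Mr ⊃ LMr is axiom 5, which corresponds to the euclidean property. Every such R is euclidean — valid.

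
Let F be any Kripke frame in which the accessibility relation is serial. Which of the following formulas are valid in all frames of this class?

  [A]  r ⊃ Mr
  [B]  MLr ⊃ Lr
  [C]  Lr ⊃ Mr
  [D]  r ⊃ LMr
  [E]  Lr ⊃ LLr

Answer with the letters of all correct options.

C

(A) the dual of axiom T: valid iff R is reflexive. Such an R need not be reflexive — not valid.
(B) MLr ⊃ Lr is the dual of axiom 5, which corresponds to the euclidean property. Such an R need not be euclidean — not valid.
(C) axiom D: valid iff R is serial. Every such R is serial — valid.
(D) r ⊃ LMr is axiom B, which corresponds to symmetry. Such an R need not be symmetric — not valid.
(E) Lr ⊃ LLr (axiom 4) characterises the transitive frames. Such an R need not be transitive — not valid.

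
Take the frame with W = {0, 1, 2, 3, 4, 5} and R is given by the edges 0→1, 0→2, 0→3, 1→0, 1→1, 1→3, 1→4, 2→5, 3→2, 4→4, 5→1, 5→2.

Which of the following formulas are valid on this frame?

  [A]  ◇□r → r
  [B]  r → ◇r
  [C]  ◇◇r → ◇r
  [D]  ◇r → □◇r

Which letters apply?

none

R is not reflexive: not 0 R 0.
R is not symmetric: 0 R 2 but not 2 R 0.
R is not transitive: 0 R 1 and 1 R 0 but not 0 R 0.
R is not euclidean: 0 R 1 and 0 R 2 but not 1 R 2.
(A) ◇□r → r is the dual of axiom B, which corresponds to symmetry. R is not symmetric — not valid.
(B) r → ◇r (the dual of axiom T) characterises the reflexive frames. R is not reflexive — not valid.
(C) the dual of axiom 4: valid iff R is transitive. R is not transitive — not valid.
(D) ◇r → □◇r is axiom 5; it is valid on a frame exactly when R is euclidean. R is not euclidean, so not valid.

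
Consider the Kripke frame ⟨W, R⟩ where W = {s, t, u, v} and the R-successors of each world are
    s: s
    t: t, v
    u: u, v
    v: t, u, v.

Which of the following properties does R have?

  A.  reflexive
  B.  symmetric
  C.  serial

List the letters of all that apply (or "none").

(A) reflexive: each world relates to itself.
(B) symmetric: every R-edge is matched by its reverse.
(C) serial: every world has an R-successor.

A, B, C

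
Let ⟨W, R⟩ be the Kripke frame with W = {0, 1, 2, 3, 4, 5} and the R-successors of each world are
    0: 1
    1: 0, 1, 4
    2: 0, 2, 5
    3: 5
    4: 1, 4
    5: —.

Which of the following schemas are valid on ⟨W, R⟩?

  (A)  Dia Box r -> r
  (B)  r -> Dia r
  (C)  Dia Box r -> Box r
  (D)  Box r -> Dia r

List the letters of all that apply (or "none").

none

R is not reflexive: not 0 R 0.
R is not symmetric: 2 R 0 but not 0 R 2.
R is not euclidean: 1 R 0 and 1 R 4 but not 0 R 4.
R is not serial: 5 has no R-successor.
(A) the dual of axiom B: valid iff R is symmetric. R is not symmetric — not valid.
(B) r -> Dia r is the dual of axiom T, which corresponds to reflexivity. R is not reflexive — not valid.
(C) Dia Box r -> Box r is the dual of axiom 5; it is valid on a frame exactly when R is euclidean. R is not euclidean, so not valid.
(D) axiom D: valid iff R is serial. R is not serial — not valid.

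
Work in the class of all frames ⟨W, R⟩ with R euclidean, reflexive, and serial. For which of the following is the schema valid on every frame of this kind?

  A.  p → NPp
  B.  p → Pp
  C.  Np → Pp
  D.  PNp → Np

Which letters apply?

A, B, C, D

A relation that is euclidean, reflexive, and serial is also symmetric and transitive.
(A) axiom B: valid iff R is symmetric. Every such R is symmetric — valid.
(B) p → Pp is the dual of axiom T, which corresponds to reflexivity. Every such R is reflexive — valid.
(C) Np → Pp is axiom D, which corresponds to seriality. Every such R is serial — valid.
(D) PNp → Np (the dual of axiom 5) characterises the euclidean frames. Every such R is euclidean — valid.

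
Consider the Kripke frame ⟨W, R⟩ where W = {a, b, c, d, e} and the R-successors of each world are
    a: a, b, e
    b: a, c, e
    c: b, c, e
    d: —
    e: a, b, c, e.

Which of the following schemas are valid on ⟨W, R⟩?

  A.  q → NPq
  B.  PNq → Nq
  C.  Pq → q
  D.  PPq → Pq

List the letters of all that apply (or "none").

R is symmetric: every R-edge is matched by its reverse.
R is not transitive: a R b and b R c but not a R c.
R is not euclidean: b R a and b R c but not a R c.
R is not a subset of the identity: a R b with a ≠ b.
(A) q → NPq is axiom B; it is valid on a frame exactly when R is symmetric. R is symmetric, so valid.
(B) the dual of axiom 5: valid iff R is euclidean. R is not euclidean — not valid.
(C) Pq → q is valid only on frames where every R-edge is a self-loop. Here R ⊄ identity — not valid.
(D) PPq → Pq (the dual of axiom 4) characterises the transitive frames. R is not transitive — not valid.

A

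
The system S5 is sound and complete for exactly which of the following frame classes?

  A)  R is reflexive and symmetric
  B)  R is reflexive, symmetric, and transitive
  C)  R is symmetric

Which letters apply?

(A) this class determines B (= KTB), not S5.
(B) S5 is sound and complete for exactly this class.
(C) this class determines KB, not S5.

B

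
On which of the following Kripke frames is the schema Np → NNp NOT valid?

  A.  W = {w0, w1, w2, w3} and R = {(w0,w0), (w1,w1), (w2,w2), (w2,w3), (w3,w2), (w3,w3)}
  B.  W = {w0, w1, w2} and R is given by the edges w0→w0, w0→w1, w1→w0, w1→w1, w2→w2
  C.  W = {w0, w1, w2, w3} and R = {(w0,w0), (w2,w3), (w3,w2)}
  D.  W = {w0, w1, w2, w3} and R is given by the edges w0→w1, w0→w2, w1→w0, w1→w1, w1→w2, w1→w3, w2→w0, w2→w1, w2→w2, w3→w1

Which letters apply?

The schema Np → NNp is axiom 4; it is valid on a frame iff R is transitive.
(A) R is transitive (R is closed under composition), so the schema is valid here.
(B) R is transitive (R is closed under composition), so the schema is valid here.
(C) R is not transitive (w2 R w3 and w3 R w2 but not w2 R w2), so the schema fails here.
(D) R is not transitive (w0 R w1 and w1 R w0 but not w0 R w0), so the schema fails here.

C, D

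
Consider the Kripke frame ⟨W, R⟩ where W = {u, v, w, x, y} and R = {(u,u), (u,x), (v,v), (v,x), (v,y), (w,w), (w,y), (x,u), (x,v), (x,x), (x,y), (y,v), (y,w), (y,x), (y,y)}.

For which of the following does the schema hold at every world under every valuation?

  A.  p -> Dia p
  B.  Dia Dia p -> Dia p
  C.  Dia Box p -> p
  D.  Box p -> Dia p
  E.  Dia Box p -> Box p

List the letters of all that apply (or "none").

R is reflexive: each world relates to itself.
R is symmetric: every R-edge is matched by its reverse.
R is not transitive: u R x and x R v but not u R v.
R is not euclidean: x R u and x R v but not u R v.
R is serial: every world has an R-successor.
(A) p -> Dia p is the dual of axiom T, which corresponds to reflexivity. R is reflexive — valid.
(B) Dia Dia p -> Dia p is the dual of axiom 4; it is valid on a frame exactly when R is transitive. R is not transitive, so not valid.
(C) Dia Box p -> p is the dual of axiom B; it is valid on a frame exactly when R is symmetric. R is symmetric, so valid.
(D) axiom D: valid iff R is serial. R is serial — valid.
(E) Dia Box p -> Box p (the dual of axiom 5) characterises the euclidean frames. R is not euclidean — not valid.

A, C, D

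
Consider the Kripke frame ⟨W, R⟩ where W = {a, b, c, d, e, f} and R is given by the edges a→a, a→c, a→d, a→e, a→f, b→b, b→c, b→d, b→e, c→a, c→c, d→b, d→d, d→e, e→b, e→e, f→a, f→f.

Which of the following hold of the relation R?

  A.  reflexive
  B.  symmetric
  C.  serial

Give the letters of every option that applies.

(A) reflexive: each world relates to itself.
(B) not symmetric: a R d but not d R a.
(C) serial: every world has an R-successor.

A, C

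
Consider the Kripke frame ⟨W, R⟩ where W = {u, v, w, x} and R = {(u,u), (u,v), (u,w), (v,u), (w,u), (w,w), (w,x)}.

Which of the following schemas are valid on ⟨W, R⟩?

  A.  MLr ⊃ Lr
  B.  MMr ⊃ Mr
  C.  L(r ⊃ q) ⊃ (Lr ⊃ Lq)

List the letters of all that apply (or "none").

R is not transitive: u R w and w R x but not u R x.
R is not euclidean: u R v and u R w but not v R w.
(A) the dual of axiom 5: valid iff R is euclidean. R is not euclidean — not valid.
(B) the dual of axiom 4: valid iff R is transitive. R is not transitive — not valid.
(C) L(r ⊃ q) ⊃ (Lr ⊃ Lq) is the K axiom; it holds on all frames — valid.

C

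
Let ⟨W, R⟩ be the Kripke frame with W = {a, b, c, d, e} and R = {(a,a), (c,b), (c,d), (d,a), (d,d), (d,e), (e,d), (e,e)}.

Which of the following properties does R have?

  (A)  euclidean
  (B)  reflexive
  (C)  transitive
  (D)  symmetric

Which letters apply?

none

(A) not euclidean: c R b and c R d but not b R d.
(B) not reflexive: not b R b.
(C) not transitive: c R d and d R a but not c R a.
(D) not symmetric: c R b but not b R c.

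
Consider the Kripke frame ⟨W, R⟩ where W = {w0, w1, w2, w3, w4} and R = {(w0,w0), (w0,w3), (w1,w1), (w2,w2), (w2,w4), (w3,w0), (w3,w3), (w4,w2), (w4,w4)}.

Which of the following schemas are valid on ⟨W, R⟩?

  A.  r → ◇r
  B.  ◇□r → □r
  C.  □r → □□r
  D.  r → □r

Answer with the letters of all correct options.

A, B, C

R is reflexive: each world relates to itself.
R is transitive: R is closed under composition.
R is euclidean: any two R-successors of the same world are R-related.
R is not a subset of the identity: w0 R w3 with w0 ≠ w3.
(A) r → ◇r is the dual of axiom T, which corresponds to reflexivity. R is reflexive — valid.
(B) ◇□r → □r is the dual of axiom 5; it is valid on a frame exactly when R is euclidean. R is euclidean, so valid.
(C) □r → □□r is axiom 4, which corresponds to transitivity. R is transitive — valid.
(D) r → □r (equivalent to ◇p→p) corresponds to R being a subset of the identity. Here R ⊄ identity, so not valid.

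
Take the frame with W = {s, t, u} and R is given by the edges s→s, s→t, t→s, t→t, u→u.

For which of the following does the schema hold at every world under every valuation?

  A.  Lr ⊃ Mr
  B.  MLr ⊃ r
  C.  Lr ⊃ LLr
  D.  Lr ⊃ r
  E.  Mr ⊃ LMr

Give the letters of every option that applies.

A, B, C, D, E

R is reflexive: each world relates to itself.
R is symmetric: every R-edge is matched by its reverse.
R is transitive: R is closed under composition.
R is euclidean: any two R-successors of the same world are R-related.
R is serial: every world has an R-successor.
(A) Lr ⊃ Mr (axiom D) characterises the serial frames. R is serial — valid.
(B) MLr ⊃ r is the dual of axiom B, which corresponds to symmetry. R is symmetric — valid.
(C) Lr ⊃ LLr is axiom 4, which corresponds to transitivity. R is transitive — valid.
(D) Lr ⊃ r is axiom T; it is valid on a frame exactly when R is reflexive. R is reflexive, so valid.
(E) axiom 5: valid iff R is euclidean. R is euclidean — valid.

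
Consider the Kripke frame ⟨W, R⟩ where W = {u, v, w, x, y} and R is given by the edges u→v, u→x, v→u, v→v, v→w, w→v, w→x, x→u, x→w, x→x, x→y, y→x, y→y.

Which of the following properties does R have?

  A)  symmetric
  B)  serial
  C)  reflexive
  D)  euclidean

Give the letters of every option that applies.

A, B

(A) symmetric: every R-edge is matched by its reverse.
(B) serial: every world has an R-successor.
(C) not reflexive: not u R u.
(D) not euclidean: u R v and u R x but not v R x.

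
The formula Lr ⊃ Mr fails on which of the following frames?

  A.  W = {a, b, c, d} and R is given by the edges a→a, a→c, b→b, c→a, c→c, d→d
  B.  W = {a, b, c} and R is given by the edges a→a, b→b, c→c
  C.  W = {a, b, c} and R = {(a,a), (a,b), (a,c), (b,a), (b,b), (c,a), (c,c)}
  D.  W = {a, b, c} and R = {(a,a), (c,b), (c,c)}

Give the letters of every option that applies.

The schema Lr ⊃ Mr is axiom D; it is valid on a frame iff R is serial.
(A) R is serial (every world has an R-successor), so the schema is valid here.
(B) R is serial (every world has an R-successor), so the schema is valid here.
(C) R is serial (every world has an R-successor), so the schema is valid here.
(D) R is not serial (b has no R-successor), so the schema fails here.

D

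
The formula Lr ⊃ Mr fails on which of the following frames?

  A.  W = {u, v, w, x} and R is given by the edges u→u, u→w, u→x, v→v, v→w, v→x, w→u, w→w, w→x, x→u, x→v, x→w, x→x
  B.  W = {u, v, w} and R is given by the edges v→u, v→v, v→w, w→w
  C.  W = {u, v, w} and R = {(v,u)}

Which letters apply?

The schema Lr ⊃ Mr is axiom D; it is valid on a frame iff R is serial.
(A) R is serial (every world has an R-successor), so the schema is valid here.
(B) R is not serial (u has no R-successor), so the schema fails here.
(C) R is not serial (u has no R-successor), so the schema fails here.

B, C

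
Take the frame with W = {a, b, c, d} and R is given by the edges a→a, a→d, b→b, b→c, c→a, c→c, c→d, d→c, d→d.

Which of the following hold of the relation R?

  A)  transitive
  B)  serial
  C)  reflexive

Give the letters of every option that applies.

(A) not transitive: a R d and d R c but not a R c.
(B) serial: every world has an R-successor.
(C) reflexive: each world relates to itself.

B, C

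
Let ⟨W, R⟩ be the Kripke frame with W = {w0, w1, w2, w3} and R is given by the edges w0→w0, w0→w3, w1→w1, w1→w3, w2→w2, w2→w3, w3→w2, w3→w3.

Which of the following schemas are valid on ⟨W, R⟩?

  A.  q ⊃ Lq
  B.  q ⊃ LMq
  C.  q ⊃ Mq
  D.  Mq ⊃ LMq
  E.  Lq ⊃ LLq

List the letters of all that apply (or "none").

C

R is reflexive: each world relates to itself.
R is not symmetric: w0 R w3 but not w3 R w0.
R is not transitive: w0 R w3 and w3 R w2 but not w0 R w2.
R is not euclidean: w0 R w3 and w0 R w0 but not w3 R w0.
R is not a subset of the identity: w0 R w3 with w0 ≠ w3.
(A) q ⊃ Lq is equivalent to ◇p→p; it holds exactly when R ⊆ identity. Here R ⊄ identity — not valid.
(B) axiom B: valid iff R is symmetric. R is not symmetric — not valid.
(C) the dual of axiom T: valid iff R is reflexive. R is reflexive — valid.
(D) Mq ⊃ LMq is axiom 5; it is valid on a frame exactly when R is euclidean. R is not euclidean, so not valid.
(E) Lq ⊃ LLq (axiom 4) characterises the transitive frames. R is not transitive — not valid.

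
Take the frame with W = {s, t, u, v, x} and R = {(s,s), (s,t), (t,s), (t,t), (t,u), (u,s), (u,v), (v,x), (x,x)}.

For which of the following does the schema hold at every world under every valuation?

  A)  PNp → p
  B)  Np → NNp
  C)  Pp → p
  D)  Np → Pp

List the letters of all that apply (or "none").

R is not symmetric: t R u but not u R t.
R is not transitive: s R t and t R u but not s R u.
R is serial: every world has an R-successor.
R is not a subset of the identity: s R t with s ≠ t.
(A) PNp → p is the dual of axiom B; it is valid on a frame exactly when R is symmetric. R is not symmetric, so not valid.
(B) axiom 4: valid iff R is transitive. R is not transitive — not valid.
(C) Pp → p is valid only on frames where every R-edge is a self-loop. Here R ⊄ identity — not valid.
(D) axiom D: valid iff R is serial. R is serial — valid.

D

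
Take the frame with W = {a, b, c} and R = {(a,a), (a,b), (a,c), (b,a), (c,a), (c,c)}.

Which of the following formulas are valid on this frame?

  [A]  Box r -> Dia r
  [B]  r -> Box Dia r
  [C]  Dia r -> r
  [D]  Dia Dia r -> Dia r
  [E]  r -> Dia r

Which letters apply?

R is not reflexive: not b R b.
R is symmetric: every R-edge is matched by its reverse.
R is not transitive: b R a and a R b but not b R b.
R is serial: every world has an R-successor.
R is not a subset of the identity: a R b with a ≠ b.
(A) Box r -> Dia r is axiom D, which corresponds to seriality. R is serial — valid.
(B) r -> Box Dia r is axiom B; it is valid on a frame exactly when R is symmetric. R is symmetric, so valid.
(C) Dia r -> r is the converse of T; it holds exactly when R ⊆ identity. Here R ⊄ identity — not valid.
(D) Dia Dia r -> Dia r is the dual of axiom 4; it is valid on a frame exactly when R is transitive. R is not transitive, so not valid.
(E) the dual of axiom T: valid iff R is reflexive. R is not reflexive — not valid.

A, B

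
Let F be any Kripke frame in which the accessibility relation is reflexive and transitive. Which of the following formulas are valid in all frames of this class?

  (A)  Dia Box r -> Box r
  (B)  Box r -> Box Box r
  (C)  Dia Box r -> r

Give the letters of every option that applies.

Reflexive relations are serial.
(A) the dual of axiom 5: valid iff R is euclidean. Such an R need not be euclidean — not valid.
(B) Box r -> Box Box r (axiom 4) characterises the transitive frames. Every such R is transitive — valid.
(C) Dia Box r -> r (the dual of axiom B) characterises the symmetric frames. Such an R need not be symmetric — not valid.

B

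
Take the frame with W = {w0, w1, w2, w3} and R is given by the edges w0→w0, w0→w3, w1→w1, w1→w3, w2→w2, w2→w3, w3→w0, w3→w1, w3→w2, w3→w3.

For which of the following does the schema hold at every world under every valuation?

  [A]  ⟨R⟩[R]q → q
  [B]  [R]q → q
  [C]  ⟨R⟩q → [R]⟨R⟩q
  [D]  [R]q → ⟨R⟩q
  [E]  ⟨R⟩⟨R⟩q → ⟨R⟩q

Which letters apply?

A, B, D

R is reflexive: each world relates to itself.
R is symmetric: every R-edge is matched by its reverse.
R is not transitive: w0 R w3 and w3 R w1 but not w0 R w1.
R is not euclidean: w3 R w0 and w3 R w1 but not w0 R w1.
R is serial: every world has an R-successor.
(A) ⟨R⟩[R]q → q (the dual of axiom B) characterises the symmetric frames. R is symmetric — valid.
(B) [R]q → q is axiom T; it is valid on a frame exactly when R is reflexive. R is reflexive, so valid.
(C) ⟨R⟩q → [R]⟨R⟩q is axiom 5; it is valid on a frame exactly when R is euclidean. R is not euclidean, so not valid.
(D) axiom D: valid iff R is serial. R is serial — valid.
(E) ⟨R⟩⟨R⟩q → ⟨R⟩q (the dual of axiom 4) characterises the transitive frames. R is not transitive — not valid.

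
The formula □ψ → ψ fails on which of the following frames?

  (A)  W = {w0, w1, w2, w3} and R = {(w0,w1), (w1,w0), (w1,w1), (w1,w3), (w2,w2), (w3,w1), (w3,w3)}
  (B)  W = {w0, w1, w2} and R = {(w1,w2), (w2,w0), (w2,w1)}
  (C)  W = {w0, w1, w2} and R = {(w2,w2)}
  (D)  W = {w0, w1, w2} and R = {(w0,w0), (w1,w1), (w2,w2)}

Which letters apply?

The schema □ψ → ψ is axiom T; it is valid on a frame iff R is reflexive.
(A) R is not reflexive (not w0 R w0), so the schema fails here.
(B) R is not reflexive (not w0 R w0), so the schema fails here.
(C) R is not reflexive (not w0 R w0), so the schema fails here.
(D) R is reflexive (each world relates to itself), so the schema is valid here.

A, B, C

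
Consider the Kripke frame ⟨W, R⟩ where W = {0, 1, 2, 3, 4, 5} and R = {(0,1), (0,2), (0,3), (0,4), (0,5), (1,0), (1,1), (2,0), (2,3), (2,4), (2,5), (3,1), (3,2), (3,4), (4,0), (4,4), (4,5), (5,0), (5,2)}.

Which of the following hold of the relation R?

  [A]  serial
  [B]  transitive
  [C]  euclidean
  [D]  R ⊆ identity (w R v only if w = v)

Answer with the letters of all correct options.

(A) serial: every world has an R-successor.
(B) not transitive: 0 R 1 and 1 R 0 but not 0 R 0.
(C) not euclidean: 0 R 1 and 0 R 2 but not 1 R 2.
(D) not ⊆ identity: 0 R 1 with 0 ≠ 1.

A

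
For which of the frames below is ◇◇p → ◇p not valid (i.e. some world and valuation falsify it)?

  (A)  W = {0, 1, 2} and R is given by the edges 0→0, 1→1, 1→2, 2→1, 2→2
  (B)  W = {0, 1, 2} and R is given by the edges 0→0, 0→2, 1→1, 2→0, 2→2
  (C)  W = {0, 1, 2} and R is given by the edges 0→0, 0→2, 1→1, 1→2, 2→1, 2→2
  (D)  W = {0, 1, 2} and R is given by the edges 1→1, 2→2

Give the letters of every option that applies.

The schema ◇◇p → ◇p is the dual of axiom 4; it is valid on a frame iff R is transitive.
(A) R is transitive (R is closed under composition), so the schema is valid here.
(B) R is transitive (R is closed under composition), so the schema is valid here.
(C) R is not transitive (0 R 2 and 2 R 1 but not 0 R 1), so the schema fails here.
(D) R is transitive (R is closed under composition), so the schema is valid here.

C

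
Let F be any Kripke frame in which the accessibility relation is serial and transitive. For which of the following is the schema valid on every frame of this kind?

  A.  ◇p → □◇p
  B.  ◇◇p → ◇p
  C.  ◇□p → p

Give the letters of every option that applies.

(A) axiom 5: valid iff R is euclidean. Such an R need not be euclidean — not valid.
(B) the dual of axiom 4: valid iff R is transitive. Every such R is transitive — valid.
(C) ◇□p → p is the dual of axiom B, which corresponds to symmetry. Such an R need not be symmetric — not valid.

B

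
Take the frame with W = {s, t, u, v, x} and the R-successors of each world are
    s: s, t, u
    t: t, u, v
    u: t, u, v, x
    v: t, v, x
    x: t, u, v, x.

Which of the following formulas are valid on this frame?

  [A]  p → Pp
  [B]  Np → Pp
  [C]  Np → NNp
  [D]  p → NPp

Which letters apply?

A, B

R is reflexive: each world relates to itself.
R is not symmetric: s R t but not t R s.
R is not transitive: s R t and t R v but not s R v.
R is serial: every world has an R-successor.
(A) p → Pp (the dual of axiom T) characterises the reflexive frames. R is reflexive — valid.
(B) Np → Pp (axiom D) characterises the serial frames. R is serial — valid.
(C) axiom 4: valid iff R is transitive. R is not transitive — not valid.
(D) axiom B: valid iff R is symmetric. R is not symmetric — not valid.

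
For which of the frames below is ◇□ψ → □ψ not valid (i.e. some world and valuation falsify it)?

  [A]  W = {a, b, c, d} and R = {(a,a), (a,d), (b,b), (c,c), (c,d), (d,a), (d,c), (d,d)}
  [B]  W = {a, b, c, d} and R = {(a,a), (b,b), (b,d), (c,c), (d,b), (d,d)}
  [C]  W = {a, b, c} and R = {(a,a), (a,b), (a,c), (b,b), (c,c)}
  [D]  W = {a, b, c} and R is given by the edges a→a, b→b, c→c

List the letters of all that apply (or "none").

A, C

The schema ◇□ψ → □ψ is the dual of axiom 5; it is valid on a frame iff R is euclidean.
(A) R is not euclidean (d R a and d R c but not a R c), so the schema fails here.
(B) R is euclidean (any two R-successors of the same world are R-related), so the schema is valid here.
(C) R is not euclidean (a R b and a R a but not b R a), so the schema fails here.
(D) R is euclidean (any two R-successors of the same world are R-related), so the schema is valid here.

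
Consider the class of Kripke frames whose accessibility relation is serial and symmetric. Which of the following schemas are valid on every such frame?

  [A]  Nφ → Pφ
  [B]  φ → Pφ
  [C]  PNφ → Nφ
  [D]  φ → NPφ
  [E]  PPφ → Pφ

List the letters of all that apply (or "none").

(A) Nφ → Pφ is axiom D; it is valid on a frame exactly when R is serial. Every such R is serial, so valid.
(B) φ → Pφ is the dual of axiom T; it is valid on a frame exactly when R is reflexive. Such an R need not be reflexive, so not valid.
(C) the dual of axiom 5: valid iff R is euclidean. Such an R need not be euclidean — not valid.
(D) φ → NPφ is axiom B, which corresponds to symmetry. Every such R is symmetric — valid.
(E) PPφ → Pφ (the dual of axiom 4) characterises the transitive frames. Such an R need not be transitive — not valid.

A, D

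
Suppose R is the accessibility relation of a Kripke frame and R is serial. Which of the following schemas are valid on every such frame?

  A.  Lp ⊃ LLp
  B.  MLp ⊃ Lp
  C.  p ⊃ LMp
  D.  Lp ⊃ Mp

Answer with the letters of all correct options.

D

(A) axiom 4: valid iff R is transitive. Such an R need not be transitive — not valid.
(B) the dual of axiom 5: valid iff R is euclidean. Such an R need not be euclidean — not valid.
(C) p ⊃ LMp (axiom B) characterises the symmetric frames. Such an R need not be symmetric — not valid.
(D) Lp ⊃ Mp is axiom D; it is valid on a frame exactly when R is serial. Every such R is serial, so valid.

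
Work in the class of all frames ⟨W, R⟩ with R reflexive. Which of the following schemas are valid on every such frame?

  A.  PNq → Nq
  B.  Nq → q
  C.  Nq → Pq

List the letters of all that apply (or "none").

B, C

A reflexive relation is serial.
(A) PNq → Nq is the dual of axiom 5; it is valid on a frame exactly when R is euclidean. Such an R need not be euclidean, so not valid.
(B) Nq → q is axiom T, which corresponds to reflexivity. Every such R is reflexive — valid.
(C) Nq → Pq is axiom D; it is valid on a frame exactly when R is serial. Every such R is serial, so valid.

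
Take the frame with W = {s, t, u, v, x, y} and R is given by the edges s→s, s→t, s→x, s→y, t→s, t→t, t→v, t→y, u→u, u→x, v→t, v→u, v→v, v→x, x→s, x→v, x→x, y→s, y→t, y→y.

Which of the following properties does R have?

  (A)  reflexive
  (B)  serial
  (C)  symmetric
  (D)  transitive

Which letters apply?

(A) reflexive: each world relates to itself.
(B) serial: every world has an R-successor.
(C) not symmetric: u R x but not x R u.
(D) not transitive: s R t and t R v but not s R v.

A, B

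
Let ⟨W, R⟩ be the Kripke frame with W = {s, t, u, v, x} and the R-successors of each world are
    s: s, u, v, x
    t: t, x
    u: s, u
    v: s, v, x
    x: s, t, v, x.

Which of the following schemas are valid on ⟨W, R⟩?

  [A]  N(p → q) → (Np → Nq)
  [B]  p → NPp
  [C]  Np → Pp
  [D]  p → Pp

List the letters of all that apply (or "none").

A, B, C, D

R is reflexive: each world relates to itself.
R is symmetric: every R-edge is matched by its reverse.
R is serial: every world has an R-successor.
(A) N(p → q) → (Np → Nq) is axiom K, valid on every Kripke frame — valid.
(B) axiom B: valid iff R is symmetric. R is symmetric — valid.
(C) Np → Pp (axiom D) characterises the serial frames. R is serial — valid.
(D) p → Pp is the dual of axiom T, which corresponds to reflexivity. R is reflexive — valid.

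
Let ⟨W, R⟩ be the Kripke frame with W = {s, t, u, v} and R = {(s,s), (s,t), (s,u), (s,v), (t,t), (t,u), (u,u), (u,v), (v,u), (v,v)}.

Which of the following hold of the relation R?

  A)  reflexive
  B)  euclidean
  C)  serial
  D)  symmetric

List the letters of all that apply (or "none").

A, C

(A) reflexive: each world relates to itself.
(B) not euclidean: s R t and s R s but not t R s.
(C) serial: every world has an R-successor.
(D) not symmetric: s R t but not t R s.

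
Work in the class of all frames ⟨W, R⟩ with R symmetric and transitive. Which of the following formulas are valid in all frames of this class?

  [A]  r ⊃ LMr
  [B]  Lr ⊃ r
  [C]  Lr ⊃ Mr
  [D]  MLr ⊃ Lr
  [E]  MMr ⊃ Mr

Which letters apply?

A, D, E

A symmetric transitive relation is euclidean (uRv and uRw give vRu by symmetry, then vRw by transitivity).
(A) r ⊃ LMr is axiom B; it is valid on a frame exactly when R is symmetric. Every such R is symmetric, so valid.
(B) Lr ⊃ r is axiom T; it is valid on a frame exactly when R is reflexive. Such an R need not be reflexive, so not valid.
(C) Lr ⊃ Mr is axiom D; it is valid on a frame exactly when R is serial. Such an R need not be serial, so not valid.
(D) MLr ⊃ Lr (the dual of axiom 5) characterises the euclidean frames. Every such R is euclidean — valid.
(E) MMr ⊃ Mr (the dual of axiom 4) characterises the transitive frames. Every such R is transitive — valid.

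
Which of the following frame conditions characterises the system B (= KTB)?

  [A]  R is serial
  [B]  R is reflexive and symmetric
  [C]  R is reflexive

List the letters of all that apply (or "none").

(A) this class determines D, not B (= KTB).
(B) B (= KTB) is sound and complete for exactly this class.
(C) this class determines T (= KT), not B (= KTB).

B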